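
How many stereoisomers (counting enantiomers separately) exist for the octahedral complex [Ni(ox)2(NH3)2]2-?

In an octahedral complex each vertex has one trans partner and four cis neighbours.
Each ox is bidentate and must span two cis positions.
The distinct arrangements are (2 in all): NH3 trans; NH3 cis (chiral).
One of these lacks any improper symmetry element and so occurs as an enantiomeric pair, giving 2 + 1 = 3 stereoisomers in total.

3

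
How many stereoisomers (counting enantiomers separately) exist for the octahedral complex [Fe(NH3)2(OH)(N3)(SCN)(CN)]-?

15

In an octahedral complex each vertex has one trans partner and four cis neighbours.
Exhaustive case analysis gives 9 geometric isomers.
Of these, 6 lack any improper symmetry element and so occur as enantiomeric pairs, giving 9 + 6 = 15 stereoisomers in total.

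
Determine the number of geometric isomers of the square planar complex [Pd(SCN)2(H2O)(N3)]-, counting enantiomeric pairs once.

2

Working through the distinct placements yields 2 geometric isomers: SCN cis; SCN trans.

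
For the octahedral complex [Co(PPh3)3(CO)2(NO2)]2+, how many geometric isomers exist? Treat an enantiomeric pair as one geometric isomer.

3

Systematic placement gives 3 geometric isomers: PPh3 mer, CO trans; PPh3 mer, CO cis; PPh3 fac, CO cis.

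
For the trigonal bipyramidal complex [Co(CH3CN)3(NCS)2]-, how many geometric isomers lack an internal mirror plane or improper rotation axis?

0

A trigonal bipyramid has two axial and three equatorial sites, which are chemically inequivalent.
The distinct arrangements are (3 in all): NCS both equatorial; NCS one axial, one equatorial; NCS both axial.
Each arrangement has an internal mirror plane or centre of symmetry, so none is chiral.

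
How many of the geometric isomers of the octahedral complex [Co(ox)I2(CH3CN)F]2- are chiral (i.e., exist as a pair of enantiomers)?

Each ox is bidentate and must span two cis positions.
There are 4 geometric isomers: I cis (3 arrangements, 2 chiral); I trans.
Of these, 2 lack any improper symmetry element and so occur as enantiomeric pairs, giving 4 + 2 = 6 stereoisomers in total.

2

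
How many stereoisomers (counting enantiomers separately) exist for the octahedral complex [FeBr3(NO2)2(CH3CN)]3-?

3

The six octahedral sites form three mutually perpendicular trans pairs.
Systematic placement gives 3 geometric isomers: Br mer, NO2 trans; Br mer, NO2 cis; Br fac, NO2 cis.
Each arrangement has an internal mirror plane or centre of symmetry, so none is chiral.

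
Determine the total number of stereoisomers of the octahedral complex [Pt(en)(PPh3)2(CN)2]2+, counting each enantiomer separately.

An octahedron has six vertices in three trans pairs; every non-trans pair is cis.
Each en is bidentate and must span two cis positions.
Working through the distinct placements yields 3 geometric isomers: PPh3 cis, CN trans; PPh3 cis, CN cis (chiral); PPh3 trans, CN cis.
One of these lacks any improper symmetry element and so occurs as an enantiomeric pair, giving 3 + 1 = 4 stereoisomers in total.

4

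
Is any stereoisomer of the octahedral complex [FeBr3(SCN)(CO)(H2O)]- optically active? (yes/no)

yes

Systematic placement gives 4 geometric isomers: Br mer (3 arrangements); Br fac (chiral).
One of these lacks any improper symmetry element and so occurs as an enantiomeric pair, giving 4 + 1 = 5 stereoisomers in total.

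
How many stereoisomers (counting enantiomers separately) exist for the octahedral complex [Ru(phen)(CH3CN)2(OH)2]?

The six octahedral sites form three mutually perpendicular trans pairs.
Each phen is bidentate and must span two cis positions.
Systematic placement gives 3 geometric isomers: CH3CN trans, OH cis; CH3CN cis, OH cis (chiral); CH3CN cis, OH trans.
One of these lacks any improper symmetry element and so occurs as an enantiomeric pair, giving 3 + 1 = 4 stereoisomers in total.

4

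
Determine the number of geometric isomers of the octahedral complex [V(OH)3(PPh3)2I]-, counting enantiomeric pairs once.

3

Working through the distinct placements yields 3 geometric isomers: OH mer, PPh3 trans; OH fac, PPh3 cis; OH mer, PPh3 cis.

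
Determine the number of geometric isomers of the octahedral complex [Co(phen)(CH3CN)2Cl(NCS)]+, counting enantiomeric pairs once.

4

The six octahedral sites form three mutually perpendicular trans pairs.
Each phen is bidentate and must span two cis positions.
There are 4 geometric isomers: CH3CN trans; CH3CN cis (3 arrangements, 2 chiral).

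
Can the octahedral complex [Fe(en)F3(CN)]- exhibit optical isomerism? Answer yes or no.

The six octahedral sites form three mutually perpendicular trans pairs.
Each en is bidentate and must span two cis positions.
Systematic placement gives 2 geometric isomers: F fac; F mer.
Each arrangement has an internal mirror plane or centre of symmetry, so none is chiral.

no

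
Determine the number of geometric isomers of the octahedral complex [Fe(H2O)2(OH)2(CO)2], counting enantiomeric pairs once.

In an octahedral complex each vertex has one trans partner and four cis neighbours.
The distinct arrangements are (5 in all): H2O trans, OH trans, CO trans; H2O cis, OH cis, CO trans; H2O cis, OH trans, CO cis; H2O cis, OH cis, CO cis (chiral); H2O trans, OH cis, CO cis.

5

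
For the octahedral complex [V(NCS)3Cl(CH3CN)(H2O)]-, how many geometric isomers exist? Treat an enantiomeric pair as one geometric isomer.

An octahedron has six vertices in three trans pairs; every non-trans pair is cis.
Working through the distinct placements yields 4 geometric isomers: NCS mer (3 arrangements); NCS fac (chiral).

4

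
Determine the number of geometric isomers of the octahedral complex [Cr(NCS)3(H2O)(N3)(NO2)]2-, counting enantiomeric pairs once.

4

Systematic placement gives 4 geometric isomers: NCS mer (3 arrangements); NCS fac (chiral).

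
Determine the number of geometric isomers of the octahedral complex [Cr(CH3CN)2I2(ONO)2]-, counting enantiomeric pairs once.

5

In an octahedral complex each vertex has one trans partner and four cis neighbours.
Working through the distinct placements yields 5 geometric isomers: CH3CN trans, I trans, ONO trans; CH3CN trans, I cis, ONO cis; CH3CN cis, I cis, ONO trans; CH3CN cis, I cis, ONO cis (chiral); CH3CN cis, I trans, ONO cis.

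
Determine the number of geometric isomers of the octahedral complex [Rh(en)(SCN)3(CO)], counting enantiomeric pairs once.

Each en is bidentate and must span two cis positions.
There are 2 geometric isomers: SCN fac; SCN mer.

2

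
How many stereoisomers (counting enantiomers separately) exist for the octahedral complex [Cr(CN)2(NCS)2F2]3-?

The six octahedral sites form three mutually perpendicular trans pairs.
The distinct arrangements are (5 in all): CN trans, NCS trans, F trans; CN trans, NCS cis, F cis; CN cis, NCS trans, F cis; CN cis, NCS cis, F cis (chiral); CN cis, NCS cis, F trans.
One of these lacks any improper symmetry element and so occurs as an enantiomeric pair, giving 5 + 1 = 6 stereoisomers in total.

6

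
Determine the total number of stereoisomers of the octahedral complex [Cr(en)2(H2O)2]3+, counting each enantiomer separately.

The six octahedral sites form three mutually perpendicular trans pairs.
Each en is bidentate and must span two cis positions.
Systematic placement gives 2 geometric isomers: H2O trans; H2O cis (chiral).
One of these lacks any improper symmetry element and so occurs as an enantiomeric pair, giving 2 + 1 = 3 stereoisomers in total.

3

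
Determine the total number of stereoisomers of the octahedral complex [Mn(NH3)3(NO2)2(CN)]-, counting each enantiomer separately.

An octahedron has six vertices in three trans pairs; every non-trans pair is cis.
Working through the distinct placements yields 3 geometric isomers: NH3 mer, NO2 trans; NH3 fac, NO2 cis; NH3 mer, NO2 cis.
Each arrangement has an internal mirror plane or centre of symmetry, so none is chiral.

3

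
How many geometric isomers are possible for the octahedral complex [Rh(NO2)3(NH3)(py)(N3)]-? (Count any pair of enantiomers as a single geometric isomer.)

The six octahedral sites form three mutually perpendicular trans pairs.
Systematic placement gives 4 geometric isomers: NO2 mer (3 arrangements); NO2 fac (chiral).

4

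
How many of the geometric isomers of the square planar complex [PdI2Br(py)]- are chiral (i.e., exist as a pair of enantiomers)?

A square has two trans pairs of vertices; adjacent vertices are cis.
There are 2 geometric isomers: I cis; I trans.
Each arrangement has an internal mirror plane or centre of symmetry, so none is chiral.

0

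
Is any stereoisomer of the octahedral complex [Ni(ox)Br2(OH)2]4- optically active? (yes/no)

yes

An octahedron has six vertices in three trans pairs; every non-trans pair is cis.
Each ox is bidentate and must span two cis positions.
Systematic placement gives 3 geometric isomers: Br trans, OH cis; Br cis, OH cis (chiral); Br cis, OH trans.
One of these lacks any improper symmetry element and so occurs as an enantiomeric pair, giving 3 + 1 = 4 stereoisomers in total.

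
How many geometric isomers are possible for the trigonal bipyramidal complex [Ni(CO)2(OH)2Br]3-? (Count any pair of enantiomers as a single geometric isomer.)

5

A trigonal bipyramid has two axial and three equatorial sites, which are chemically inequivalent.
Exhaustive case analysis gives 5 geometric isomers.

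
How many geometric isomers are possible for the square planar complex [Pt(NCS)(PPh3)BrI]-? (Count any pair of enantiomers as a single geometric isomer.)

In a square planar complex each vertex has one trans partner and two cis neighbours.
Working through the distinct placements yields 3 geometric isomers: (Br/NCS trans, I/PPh3 trans); (Br/PPh3 trans, I/NCS trans); (Br/I trans, NCS/PPh3 trans).

3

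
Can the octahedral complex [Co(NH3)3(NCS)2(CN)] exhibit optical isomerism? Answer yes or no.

The six octahedral sites form three mutually perpendicular trans pairs.
Systematic placement gives 3 geometric isomers: NH3 mer, NCS cis; NH3 mer, NCS trans; NH3 fac, NCS cis.
Each arrangement has an internal mirror plane or centre of symmetry, so none is chiral.

no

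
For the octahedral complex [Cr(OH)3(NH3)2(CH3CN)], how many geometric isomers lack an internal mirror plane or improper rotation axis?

In an octahedral complex each vertex has one trans partner and four cis neighbours.
There are 3 geometric isomers: OH mer, NH3 cis; OH mer, NH3 trans; OH fac, NH3 cis.
Each arrangement has an internal mirror plane or centre of symmetry, so none is chiral.

0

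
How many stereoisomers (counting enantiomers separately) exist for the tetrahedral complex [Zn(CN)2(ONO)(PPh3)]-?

1

All four vertices of a tetrahedron are equivalent and mutually adjacent, so cis/trans isomerism cannot arise.
Only one geometric arrangement is possible.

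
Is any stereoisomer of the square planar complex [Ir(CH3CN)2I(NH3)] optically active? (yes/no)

A square has two trans pairs of vertices; adjacent vertices are cis.
The distinct arrangements are (2 in all): CH3CN cis; CH3CN trans.
Each arrangement has an internal mirror plane or centre of symmetry, so none is chiral.

no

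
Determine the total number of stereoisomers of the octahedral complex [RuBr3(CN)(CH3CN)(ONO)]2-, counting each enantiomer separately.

5

Working through the distinct placements yields 4 geometric isomers: Br mer (3 arrangements); Br fac (chiral).
One of these lacks any improper symmetry element and so occurs as an enantiomeric pair, giving 4 + 1 = 5 stereoisomers in total.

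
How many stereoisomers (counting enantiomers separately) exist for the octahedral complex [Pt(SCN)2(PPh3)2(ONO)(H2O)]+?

8

In an octahedral complex each vertex has one trans partner and four cis neighbours.
The distinct arrangements are (6 in all): SCN trans, PPh3 trans; SCN cis, PPh3 cis (3 arrangements, 2 chiral); SCN trans, PPh3 cis; SCN cis, PPh3 trans.
Of these, 2 lack any improper symmetry element and so occur as enantiomeric pairs, giving 6 + 2 = 8 stereoisomers in total.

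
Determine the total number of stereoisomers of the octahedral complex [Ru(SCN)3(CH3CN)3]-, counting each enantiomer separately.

2

In an octahedral complex each vertex has one trans partner and four cis neighbours.
Working through the distinct placements yields 2 geometric isomers: SCN mer; SCN fac.
Each arrangement has an internal mirror plane or centre of symmetry, so none is chiral.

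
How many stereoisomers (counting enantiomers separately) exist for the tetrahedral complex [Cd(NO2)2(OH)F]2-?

1

All four vertices of a tetrahedron are equivalent and mutually adjacent, so cis/trans isomerism cannot arise.
Only one geometric arrangement is possible.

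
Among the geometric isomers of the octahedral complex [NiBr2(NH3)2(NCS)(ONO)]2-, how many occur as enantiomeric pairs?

2

In an octahedral complex each vertex has one trans partner and four cis neighbours.
Systematic placement gives 6 geometric isomers: Br trans, NH3 cis; Br trans, NH3 trans; Br cis, NH3 cis (3 arrangements, 2 chiral); Br cis, NH3 trans.
Of these, 2 lack any improper symmetry element and so occur as enantiomeric pairs, giving 6 + 2 = 8 stereoisomers in total.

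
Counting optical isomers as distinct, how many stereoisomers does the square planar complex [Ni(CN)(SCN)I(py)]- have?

Working through the distinct placements yields 3 geometric isomers: (CN/SCN trans, I/py trans); (CN/py trans, I/SCN trans); (CN/I trans, SCN/py trans).
Each arrangement has an internal mirror plane or centre of symmetry, so none is chiral.

3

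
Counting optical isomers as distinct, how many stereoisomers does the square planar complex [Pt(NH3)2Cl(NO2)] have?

A square has two trans pairs of vertices; adjacent vertices are cis.
Working through the distinct placements yields 2 geometric isomers: NH3 cis; NH3 trans.
Each arrangement has an internal mirror plane or centre of symmetry, so none is chiral.

2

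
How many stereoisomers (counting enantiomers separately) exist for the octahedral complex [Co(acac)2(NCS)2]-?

3

The six octahedral sites form three mutually perpendicular trans pairs.
Each acac is bidentate and must span two cis positions.
The distinct arrangements are (2 in all): NCS trans; NCS cis (chiral).
One of these lacks any improper symmetry element and so occurs as an enantiomeric pair, giving 2 + 1 = 3 stereoisomers in total.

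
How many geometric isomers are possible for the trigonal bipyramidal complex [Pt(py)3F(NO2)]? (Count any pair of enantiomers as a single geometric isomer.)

4

A trigonal bipyramid has two axial and three equatorial sites, which are chemically inequivalent.
Working through the distinct placements yields 4 geometric isomers: F axial, NO2 axial; F axial, NO2 equatorial; F equatorial, NO2 axial; F equatorial, NO2 equatorial.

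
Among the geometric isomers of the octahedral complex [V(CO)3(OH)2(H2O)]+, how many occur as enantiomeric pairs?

0

In an octahedral complex each vertex has one trans partner and four cis neighbours.
Working through the distinct placements yields 3 geometric isomers: CO mer, OH trans; CO mer, OH cis; CO fac, OH cis.
Each arrangement has an internal mirror plane or centre of symmetry, so none is chiral.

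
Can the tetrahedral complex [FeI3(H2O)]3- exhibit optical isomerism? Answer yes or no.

no

All four vertices of a tetrahedron are equivalent and mutually adjacent, so cis/trans isomerism cannot arise.
Only one geometric arrangement is possible.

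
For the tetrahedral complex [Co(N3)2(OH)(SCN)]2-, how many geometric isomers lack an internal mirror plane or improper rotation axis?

Only one geometric arrangement is possible.

0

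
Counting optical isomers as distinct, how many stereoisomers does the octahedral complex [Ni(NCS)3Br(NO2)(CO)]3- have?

5

Systematic placement gives 4 geometric isomers: NCS mer (3 arrangements); NCS fac (chiral).
One of these lacks any improper symmetry element and so occurs as an enantiomeric pair, giving 4 + 1 = 5 stereoisomers in total.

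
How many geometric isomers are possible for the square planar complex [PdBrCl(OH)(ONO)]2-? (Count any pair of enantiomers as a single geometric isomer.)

In a square planar complex each vertex has one trans partner and two cis neighbours.
The distinct arrangements are (3 in all): (Br/OH trans, Cl/ONO trans); (Br/ONO trans, Cl/OH trans); (Br/Cl trans, OH/ONO trans).

3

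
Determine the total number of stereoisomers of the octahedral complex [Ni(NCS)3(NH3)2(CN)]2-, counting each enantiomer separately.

An octahedron has six vertices in three trans pairs; every non-trans pair is cis.
Working through the distinct placements yields 3 geometric isomers: NCS mer, NH3 trans; NCS fac, NH3 cis; NCS mer, NH3 cis.
Each arrangement has an internal mirror plane or centre of symmetry, so none is chiral.

3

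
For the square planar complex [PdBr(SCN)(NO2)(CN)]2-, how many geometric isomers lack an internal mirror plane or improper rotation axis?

0

A square has two trans pairs of vertices; adjacent vertices are cis.
Working through the distinct placements yields 3 geometric isomers: (Br/NO2 trans, CN/SCN trans); (Br/SCN trans, CN/NO2 trans); (Br/CN trans, NO2/SCN trans).
Each arrangement has an internal mirror plane or centre of symmetry, so none is chiral.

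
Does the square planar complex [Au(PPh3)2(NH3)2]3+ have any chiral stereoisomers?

In a square planar complex each vertex has one trans partner and two cis neighbours.
There are 2 geometric isomers: PPh3 cis; PPh3 trans.
Each arrangement has an internal mirror plane or centre of symmetry, so none is chiral.

no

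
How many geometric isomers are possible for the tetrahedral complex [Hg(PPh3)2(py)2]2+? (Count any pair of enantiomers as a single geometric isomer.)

1

In a tetrahedral complex all four positions are equivalent and every pair of ligands is adjacent — there is no cis/trans distinction.
Only one geometric arrangement is possible.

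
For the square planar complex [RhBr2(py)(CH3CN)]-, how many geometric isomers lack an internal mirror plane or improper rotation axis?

0

Working through the distinct placements yields 2 geometric isomers: Br cis; Br trans.
Each arrangement has an internal mirror plane or centre of symmetry, so none is chiral.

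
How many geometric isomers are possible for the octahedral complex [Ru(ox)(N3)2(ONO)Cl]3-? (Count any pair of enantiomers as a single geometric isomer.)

4

Each ox is bidentate and must span two cis positions.
Systematic placement gives 4 geometric isomers: N3 cis (3 arrangements, 2 chiral); N3 trans.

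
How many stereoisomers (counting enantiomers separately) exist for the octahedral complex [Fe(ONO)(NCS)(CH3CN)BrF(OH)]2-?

30

In an octahedral complex each vertex has one trans partner and four cis neighbours.
Placing the ligands in turn and identifying arrangements related by rotation or reflection leaves 15 distinct geometric isomers.
Of these, 15 lack any improper symmetry element and so occur as enantiomeric pairs, giving 15 + 15 = 30 stereoisomers in total.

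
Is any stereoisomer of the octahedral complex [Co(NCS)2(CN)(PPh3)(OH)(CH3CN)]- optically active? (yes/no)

yes

In an octahedral complex each vertex has one trans partner and four cis neighbours.
Placing the ligands in turn and identifying arrangements related by rotation or reflection leaves 9 distinct geometric isomers.
Of these, 6 lack any improper symmetry element and so occur as enantiomeric pairs, giving 9 + 6 = 15 stereoisomers in total.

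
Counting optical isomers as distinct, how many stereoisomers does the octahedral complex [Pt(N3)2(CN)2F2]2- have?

There are 5 geometric isomers: N3 trans, CN trans, F trans; N3 cis, CN trans, F cis; N3 trans, CN cis, F cis; N3 cis, CN cis, F cis (chiral); N3 cis, CN cis, F trans.
One of these lacks any improper symmetry element and so occurs as an enantiomeric pair, giving 5 + 1 = 6 stereoisomers in total.

6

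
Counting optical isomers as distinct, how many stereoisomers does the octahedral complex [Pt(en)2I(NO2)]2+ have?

The six octahedral sites form three mutually perpendicular trans pairs.
Each en is bidentate and must span two cis positions.
The distinct arrangements are (2 in all): I and NO2 mutually trans; I and NO2 mutually cis (chiral).
One of these lacks any improper symmetry element and so occurs as an enantiomeric pair, giving 2 + 1 = 3 stereoisomers in total.

3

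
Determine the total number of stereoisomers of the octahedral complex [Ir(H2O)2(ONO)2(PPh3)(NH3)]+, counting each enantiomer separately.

8

Systematic placement gives 6 geometric isomers: H2O trans, ONO cis; H2O trans, ONO trans; H2O cis, ONO cis (3 arrangements, 2 chiral); H2O cis, ONO trans.
Of these, 2 lack any improper symmetry element and so occur as enantiomeric pairs, giving 6 + 2 = 8 stereoisomers in total.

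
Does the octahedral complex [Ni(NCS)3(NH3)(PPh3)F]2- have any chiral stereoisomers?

yes

Systematic placement gives 4 geometric isomers: NCS mer (3 arrangements); NCS fac (chiral).
One of these lacks any improper symmetry element and so occurs as an enantiomeric pair, giving 4 + 1 = 5 stereoisomers in total.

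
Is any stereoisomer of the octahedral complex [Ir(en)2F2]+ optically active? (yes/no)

yes

The six octahedral sites form three mutually perpendicular trans pairs.
Each en is bidentate and must span two cis positions.
The distinct arrangements are (2 in all): F trans; F cis (chiral).
One of these lacks any improper symmetry element and so occurs as an enantiomeric pair, giving 2 + 1 = 3 stereoisomers in total.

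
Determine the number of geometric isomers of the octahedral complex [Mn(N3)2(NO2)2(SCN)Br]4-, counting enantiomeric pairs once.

6

Systematic placement gives 6 geometric isomers: N3 cis, NO2 cis (3 arrangements, 2 chiral); N3 cis, NO2 trans; N3 trans, NO2 cis; N3 trans, NO2 trans.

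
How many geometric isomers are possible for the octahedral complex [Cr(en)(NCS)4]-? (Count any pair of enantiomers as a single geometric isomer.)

In an octahedral complex each vertex has one trans partner and four cis neighbours.
Each en is bidentate and must span two cis positions.
Only one geometric arrangement is possible.

1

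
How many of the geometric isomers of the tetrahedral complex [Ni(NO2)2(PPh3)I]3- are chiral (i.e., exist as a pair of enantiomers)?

In a tetrahedral complex all four positions are equivalent and every pair of ligands is adjacent — there is no cis/trans distinction.
Only one geometric arrangement is possible.

0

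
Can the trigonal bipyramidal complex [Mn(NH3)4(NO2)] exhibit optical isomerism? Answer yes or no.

no

A trigonal bipyramid has two axial and three equatorial sites, which are chemically inequivalent.
There are 2 geometric isomers: NO2 equatorial; NO2 axial.
Each arrangement has an internal mirror plane or centre of symmetry, so none is chiral.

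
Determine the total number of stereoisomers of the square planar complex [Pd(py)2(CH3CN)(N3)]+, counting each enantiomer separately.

2

A square has two trans pairs of vertices; adjacent vertices are cis.
The distinct arrangements are (2 in all): py cis; py trans.
Each arrangement has an internal mirror plane or centre of symmetry, so none is chiral.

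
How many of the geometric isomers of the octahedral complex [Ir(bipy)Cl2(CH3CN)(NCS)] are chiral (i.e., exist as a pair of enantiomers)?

2

In an octahedral complex each vertex has one trans partner and four cis neighbours.
Each bipy is bidentate and must span two cis positions.
Working through the distinct placements yields 4 geometric isomers: Cl cis (3 arrangements, 2 chiral); Cl trans.
Of these, 2 lack any improper symmetry element and so occur as enantiomeric pairs, giving 4 + 2 = 6 stereoisomers in total.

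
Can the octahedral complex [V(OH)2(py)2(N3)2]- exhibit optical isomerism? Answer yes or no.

yes

In an octahedral complex each vertex has one trans partner and four cis neighbours.
Working through the distinct placements yields 5 geometric isomers: OH trans, py trans, N3 trans; OH cis, py cis, N3 trans; OH cis, py trans, N3 cis; OH cis, py cis, N3 cis (chiral); OH trans, py cis, N3 cis.
One of these lacks any improper symmetry element and so occurs as an enantiomeric pair, giving 5 + 1 = 6 stereoisomers in total.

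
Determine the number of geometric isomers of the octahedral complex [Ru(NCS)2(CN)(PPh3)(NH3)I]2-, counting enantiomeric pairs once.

9

Systematic enumeration (placing each ligand type in turn and discarding arrangements equivalent by rotation or reflection) gives 9 geometric isomers.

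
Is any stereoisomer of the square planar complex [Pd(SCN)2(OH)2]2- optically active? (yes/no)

no

A square has two trans pairs of vertices; adjacent vertices are cis.
Systematic placement gives 2 geometric isomers: SCN cis; SCN trans.
Each arrangement has an internal mirror plane or centre of symmetry, so none is chiral.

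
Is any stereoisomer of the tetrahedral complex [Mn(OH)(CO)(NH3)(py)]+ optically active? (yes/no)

yes

In a tetrahedral complex all four positions are equivalent and every pair of ligands is adjacent — there is no cis/trans distinction.
Only one geometric arrangement is possible; it has no improper symmetry element, so it exists as a pair of enantiomers (2 stereoisomers).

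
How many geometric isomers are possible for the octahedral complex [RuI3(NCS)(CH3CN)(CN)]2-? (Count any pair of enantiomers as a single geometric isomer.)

In an octahedral complex each vertex has one trans partner and four cis neighbours.
Systematic placement gives 4 geometric isomers: I mer (3 arrangements); I fac (chiral).

4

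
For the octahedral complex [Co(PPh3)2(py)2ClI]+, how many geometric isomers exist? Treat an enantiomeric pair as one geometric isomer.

An octahedron has six vertices in three trans pairs; every non-trans pair is cis.
Systematic placement gives 6 geometric isomers: PPh3 trans, py trans; PPh3 cis, py cis (3 arrangements, 2 chiral); PPh3 cis, py trans; PPh3 trans, py cis.

6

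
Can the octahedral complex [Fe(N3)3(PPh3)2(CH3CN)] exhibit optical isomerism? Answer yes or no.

no

An octahedron has six vertices in three trans pairs; every non-trans pair is cis.
Systematic placement gives 3 geometric isomers: N3 mer, PPh3 trans; N3 fac, PPh3 cis; N3 mer, PPh3 cis.
Each arrangement has an internal mirror plane or centre of symmetry, so none is chiral.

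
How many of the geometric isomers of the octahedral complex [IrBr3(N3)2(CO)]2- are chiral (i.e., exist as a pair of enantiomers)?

An octahedron has six vertices in three trans pairs; every non-trans pair is cis.
The distinct arrangements are (3 in all): Br mer, N3 trans; Br mer, N3 cis; Br fac, N3 cis.
Each arrangement has an internal mirror plane or centre of symmetry, so none is chiral.

0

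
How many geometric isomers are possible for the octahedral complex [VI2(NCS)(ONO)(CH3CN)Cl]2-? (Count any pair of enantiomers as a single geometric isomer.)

9

In an octahedral complex each vertex has one trans partner and four cis neighbours.
Exhaustive case analysis gives 9 geometric isomers.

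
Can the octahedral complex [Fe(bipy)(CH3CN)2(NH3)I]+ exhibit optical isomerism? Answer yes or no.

yes

Each bipy is bidentate and must span two cis positions.
Working through the distinct placements yields 4 geometric isomers: CH3CN trans; CH3CN cis (3 arrangements, 2 chiral).
Of these, 2 lack any improper symmetry element and so occur as enantiomeric pairs, giving 4 + 2 = 6 stereoisomers in total.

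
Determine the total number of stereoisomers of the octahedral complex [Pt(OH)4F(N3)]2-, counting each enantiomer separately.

The six octahedral sites form three mutually perpendicular trans pairs.
Systematic placement gives 2 geometric isomers: F and N3 mutually trans; F and N3 mutually cis.
Each arrangement has an internal mirror plane or centre of symmetry, so none is chiral.

2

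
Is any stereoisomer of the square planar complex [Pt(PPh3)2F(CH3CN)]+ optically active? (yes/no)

Systematic placement gives 2 geometric isomers: PPh3 cis; PPh3 trans.
Each arrangement has an internal mirror plane or centre of symmetry, so none is chiral.

no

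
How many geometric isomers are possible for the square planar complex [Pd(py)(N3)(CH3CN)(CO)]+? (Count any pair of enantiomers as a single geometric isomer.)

In a square planar complex each vertex has one trans partner and two cis neighbours.
There are 3 geometric isomers: (CH3CN/N3 trans, CO/py trans); (CH3CN/py trans, CO/N3 trans); (CH3CN/CO trans, N3/py trans).

3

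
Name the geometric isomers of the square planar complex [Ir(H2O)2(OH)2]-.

cis and trans

A square has two trans pairs of vertices; adjacent vertices are cis.
The distinct arrangements are (2 in all): H2O cis; H2O trans.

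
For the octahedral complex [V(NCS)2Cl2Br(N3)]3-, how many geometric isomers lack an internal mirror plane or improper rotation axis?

An octahedron has six vertices in three trans pairs; every non-trans pair is cis.
Working through the distinct placements yields 6 geometric isomers: NCS trans, Cl cis; NCS cis, Cl cis (3 arrangements, 2 chiral); NCS trans, Cl trans; NCS cis, Cl trans.
Of these, 2 lack any improper symmetry element and so occur as enantiomeric pairs, giving 6 + 2 = 8 stereoisomers in total.

2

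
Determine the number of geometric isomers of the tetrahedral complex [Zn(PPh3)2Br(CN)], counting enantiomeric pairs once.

All four vertices of a tetrahedron are equivalent and mutually adjacent, so cis/trans isomerism cannot arise.
Only one geometric arrangement is possible.

1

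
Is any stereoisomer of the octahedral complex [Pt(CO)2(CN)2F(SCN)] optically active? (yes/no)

The six octahedral sites form three mutually perpendicular trans pairs.
Working through the distinct placements yields 6 geometric isomers: CO trans, CN trans; CO cis, CN trans; CO cis, CN cis (3 arrangements, 2 chiral); CO trans, CN cis.
Of these, 2 lack any improper symmetry element and so occur as enantiomeric pairs, giving 6 + 2 = 8 stereoisomers in total.

yes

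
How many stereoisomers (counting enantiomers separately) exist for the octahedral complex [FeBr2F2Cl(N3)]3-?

8

An octahedron has six vertices in three trans pairs; every non-trans pair is cis.
Working through the distinct placements yields 6 geometric isomers: Br trans, F cis; Br trans, F trans; Br cis, F cis (3 arrangements, 2 chiral); Br cis, F trans.
Of these, 2 lack any improper symmetry element and so occur as enantiomeric pairs, giving 6 + 2 = 8 stereoisomers in total.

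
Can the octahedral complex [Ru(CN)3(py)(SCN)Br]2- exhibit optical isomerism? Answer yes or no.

yes

An octahedron has six vertices in three trans pairs; every non-trans pair is cis.
Systematic placement gives 4 geometric isomers: CN mer (3 arrangements); CN fac (chiral).
One of these lacks any improper symmetry element and so occurs as an enantiomeric pair, giving 4 + 1 = 5 stereoisomers in total.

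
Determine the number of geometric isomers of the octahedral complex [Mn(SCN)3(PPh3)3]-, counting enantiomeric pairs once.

The six octahedral sites form three mutually perpendicular trans pairs.
The distinct arrangements are (2 in all): SCN mer; SCN fac.

2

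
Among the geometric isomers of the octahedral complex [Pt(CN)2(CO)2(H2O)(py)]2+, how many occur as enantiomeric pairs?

In an octahedral complex each vertex has one trans partner and four cis neighbours.
The distinct arrangements are (6 in all): CN trans, CO trans; CN trans, CO cis; CN cis, CO cis (3 arrangements, 2 chiral); CN cis, CO trans.
Of these, 2 lack any improper symmetry element and so occur as enantiomeric pairs, giving 6 + 2 = 8 stereoisomers in total.

2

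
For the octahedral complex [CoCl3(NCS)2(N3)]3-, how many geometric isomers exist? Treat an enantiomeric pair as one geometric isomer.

3

The distinct arrangements are (3 in all): Cl mer, NCS trans; Cl mer, NCS cis; Cl fac, NCS cis.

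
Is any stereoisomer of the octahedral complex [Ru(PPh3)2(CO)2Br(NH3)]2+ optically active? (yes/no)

In an octahedral complex each vertex has one trans partner and four cis neighbours.
There are 6 geometric isomers: PPh3 trans, CO cis; PPh3 cis, CO cis (3 arrangements, 2 chiral); PPh3 trans, CO trans; PPh3 cis, CO trans.
Of these, 2 lack any improper symmetry element and so occur as enantiomeric pairs, giving 6 + 2 = 8 stereoisomers in total.

yes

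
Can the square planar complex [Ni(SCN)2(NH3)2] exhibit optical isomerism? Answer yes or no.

Systematic placement gives 2 geometric isomers: SCN cis; SCN trans.
Each arrangement has an internal mirror plane or centre of symmetry, so none is chiral.

no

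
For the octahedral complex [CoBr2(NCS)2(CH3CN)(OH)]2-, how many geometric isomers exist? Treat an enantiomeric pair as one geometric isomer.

6

The six octahedral sites form three mutually perpendicular trans pairs.
Working through the distinct placements yields 6 geometric isomers: Br trans, NCS cis; Br trans, NCS trans; Br cis, NCS cis (3 arrangements, 2 chiral); Br cis, NCS trans.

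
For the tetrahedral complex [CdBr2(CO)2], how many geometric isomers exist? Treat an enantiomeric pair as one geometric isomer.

1

Only one geometric arrangement is possible.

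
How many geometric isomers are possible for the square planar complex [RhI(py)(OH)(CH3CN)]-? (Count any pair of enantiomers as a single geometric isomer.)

In a square planar complex each vertex has one trans partner and two cis neighbours.
The distinct arrangements are (3 in all): (CH3CN/OH trans, I/py trans); (CH3CN/py trans, I/OH trans); (CH3CN/I trans, OH/py trans).

3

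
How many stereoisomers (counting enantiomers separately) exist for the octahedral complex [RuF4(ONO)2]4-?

2

The six octahedral sites form three mutually perpendicular trans pairs.
There are 2 geometric isomers: ONO trans; ONO cis.
Each arrangement has an internal mirror plane or centre of symmetry, so none is chiral.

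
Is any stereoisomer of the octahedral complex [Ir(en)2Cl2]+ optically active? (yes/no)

Each en is bidentate and must span two cis positions.
Systematic placement gives 2 geometric isomers: Cl trans; Cl cis (chiral).
One of these lacks any improper symmetry element and so occurs as an enantiomeric pair, giving 2 + 1 = 3 stereoisomers in total.

yes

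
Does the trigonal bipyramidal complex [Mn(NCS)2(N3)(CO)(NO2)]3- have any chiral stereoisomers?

yes

In a trigonal bipyramid the two axial positions differ from the three equatorial ones.
Systematic enumeration (placing each ligand type in turn and discarding arrangements equivalent by rotation or reflection) gives 7 geometric isomers.
Of these, 3 lack any improper symmetry element and so occur as enantiomeric pairs, giving 7 + 3 = 10 stereoisomers in total.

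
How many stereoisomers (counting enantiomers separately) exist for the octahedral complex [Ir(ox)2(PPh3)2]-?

3

The six octahedral sites form three mutually perpendicular trans pairs.
Each ox is bidentate and must span two cis positions.
Working through the distinct placements yields 2 geometric isomers: PPh3 trans; PPh3 cis (chiral).
One of these lacks any improper symmetry element and so occurs as an enantiomeric pair, giving 2 + 1 = 3 stereoisomers in total.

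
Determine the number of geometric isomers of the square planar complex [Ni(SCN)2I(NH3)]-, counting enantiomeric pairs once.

A square has two trans pairs of vertices; adjacent vertices are cis.
The distinct arrangements are (2 in all): SCN cis; SCN trans.

2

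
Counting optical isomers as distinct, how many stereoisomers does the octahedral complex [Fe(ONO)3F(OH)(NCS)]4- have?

5

The six octahedral sites form three mutually perpendicular trans pairs.
Systematic placement gives 4 geometric isomers: ONO mer (3 arrangements); ONO fac (chiral).
One of these lacks any improper symmetry element and so occurs as an enantiomeric pair, giving 4 + 1 = 5 stereoisomers in total.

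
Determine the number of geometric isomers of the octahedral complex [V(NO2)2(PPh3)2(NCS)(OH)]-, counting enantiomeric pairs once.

The distinct arrangements are (6 in all): NO2 cis, PPh3 trans; NO2 cis, PPh3 cis (3 arrangements, 2 chiral); NO2 trans, PPh3 trans; NO2 trans, PPh3 cis.

6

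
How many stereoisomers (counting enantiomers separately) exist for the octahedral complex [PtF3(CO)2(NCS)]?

There are 3 geometric isomers: F mer, CO trans; F fac, CO cis; F mer, CO cis.
Each arrangement has an internal mirror plane or centre of symmetry, so none is chiral.

3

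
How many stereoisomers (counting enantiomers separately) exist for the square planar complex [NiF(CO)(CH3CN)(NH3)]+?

A square has two trans pairs of vertices; adjacent vertices are cis.
There are 3 geometric isomers: (CH3CN/F trans, CO/NH3 trans); (CH3CN/NH3 trans, CO/F trans); (CH3CN/CO trans, F/NH3 trans).
Each arrangement has an internal mirror plane or centre of symmetry, so none is chiral.

3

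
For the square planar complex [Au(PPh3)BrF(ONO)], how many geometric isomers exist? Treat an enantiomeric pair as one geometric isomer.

3

The distinct arrangements are (3 in all): (Br/ONO trans, F/PPh3 trans); (Br/PPh3 trans, F/ONO trans); (Br/F trans, ONO/PPh3 trans).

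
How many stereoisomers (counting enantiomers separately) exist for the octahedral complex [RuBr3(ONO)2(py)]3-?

3

In an octahedral complex each vertex has one trans partner and four cis neighbours.
Systematic placement gives 3 geometric isomers: Br mer, ONO cis; Br mer, ONO trans; Br fac, ONO cis.
Each arrangement has an internal mirror plane or centre of symmetry, so none is chiral.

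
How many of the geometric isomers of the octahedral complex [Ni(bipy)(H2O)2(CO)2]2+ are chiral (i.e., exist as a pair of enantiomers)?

1

In an octahedral complex each vertex has one trans partner and four cis neighbours.
Each bipy is bidentate and must span two cis positions.
The distinct arrangements are (3 in all): H2O cis, CO trans; H2O cis, CO cis (chiral); H2O trans, CO cis.
One of these lacks any improper symmetry element and so occurs as an enantiomeric pair, giving 3 + 1 = 4 stereoisomers in total.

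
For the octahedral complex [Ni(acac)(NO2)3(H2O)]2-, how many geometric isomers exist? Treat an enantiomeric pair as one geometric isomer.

2

Each acac is bidentate and must span two cis positions.
There are 2 geometric isomers: NO2 fac; NO2 mer.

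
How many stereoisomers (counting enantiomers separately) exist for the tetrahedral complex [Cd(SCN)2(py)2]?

1

Only one geometric arrangement is possible.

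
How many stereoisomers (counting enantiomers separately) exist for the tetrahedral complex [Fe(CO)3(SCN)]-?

Only one geometric arrangement is possible.

1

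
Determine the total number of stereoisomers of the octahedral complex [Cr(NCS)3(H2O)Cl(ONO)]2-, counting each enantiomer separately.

Working through the distinct placements yields 4 geometric isomers: NCS mer (3 arrangements); NCS fac (chiral).
One of these lacks any improper symmetry element and so occurs as an enantiomeric pair, giving 4 + 1 = 5 stereoisomers in total.

5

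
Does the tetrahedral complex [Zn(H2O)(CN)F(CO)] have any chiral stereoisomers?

yes

Only one geometric arrangement is possible; it has no improper symmetry element, so it exists as a pair of enantiomers (2 stereoisomers).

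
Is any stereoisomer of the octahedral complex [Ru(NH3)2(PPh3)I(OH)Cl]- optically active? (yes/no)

yes

An octahedron has six vertices in three trans pairs; every non-trans pair is cis.
Systematic enumeration (placing each ligand type in turn and discarding arrangements equivalent by rotation or reflection) gives 9 geometric isomers.
Of these, 6 lack any improper symmetry element and so occur as enantiomeric pairs, giving 9 + 6 = 15 stereoisomers in total.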